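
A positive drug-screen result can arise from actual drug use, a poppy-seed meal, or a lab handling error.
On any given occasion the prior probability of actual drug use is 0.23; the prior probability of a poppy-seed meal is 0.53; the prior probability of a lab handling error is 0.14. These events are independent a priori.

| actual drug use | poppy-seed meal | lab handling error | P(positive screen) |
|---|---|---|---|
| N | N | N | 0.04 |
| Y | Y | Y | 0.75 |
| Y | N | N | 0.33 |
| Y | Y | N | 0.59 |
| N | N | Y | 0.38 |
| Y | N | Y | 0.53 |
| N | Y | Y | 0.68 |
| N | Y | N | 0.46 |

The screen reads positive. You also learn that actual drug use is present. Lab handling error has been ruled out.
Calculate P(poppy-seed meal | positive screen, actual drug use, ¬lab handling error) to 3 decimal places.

P(poppy-seed meal | positive screen, actual drug use, ¬lab handling error) ≈ 0.668

Weight on poppy-seed meal=true, given the evidence: 0.59·0.53 = 0.312700
Normalizer over all consistent configurations: 0.33·0.47 + 0.59·0.53 = 0.467800
P(poppy-seed meal | positive screen, actual drug use, ¬lab handling error) = 0.312700/0.467800 ≈ 0.668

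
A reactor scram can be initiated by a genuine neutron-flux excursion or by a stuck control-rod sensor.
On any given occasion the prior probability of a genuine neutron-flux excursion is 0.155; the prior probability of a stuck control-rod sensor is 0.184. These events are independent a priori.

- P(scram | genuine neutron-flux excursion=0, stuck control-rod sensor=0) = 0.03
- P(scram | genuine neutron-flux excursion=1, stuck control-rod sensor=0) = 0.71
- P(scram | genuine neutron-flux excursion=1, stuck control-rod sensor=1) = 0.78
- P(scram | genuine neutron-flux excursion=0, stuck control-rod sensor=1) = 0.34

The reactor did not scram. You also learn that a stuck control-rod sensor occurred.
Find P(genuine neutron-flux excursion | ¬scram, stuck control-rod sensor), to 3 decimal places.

P(genuine neutron-flux excursion | ¬scram, stuck control-rod sensor) ≈ 0.058

Weight on genuine neutron-flux excursion=true, given the evidence: 0.22×0.155 = 0.034100
Denominator P(¬scram | stuck control-rod sensor): 0.66×0.845 + 0.22×0.155 = 0.591800
Posterior = 0.034100 / 0.591800 ≈ 0.058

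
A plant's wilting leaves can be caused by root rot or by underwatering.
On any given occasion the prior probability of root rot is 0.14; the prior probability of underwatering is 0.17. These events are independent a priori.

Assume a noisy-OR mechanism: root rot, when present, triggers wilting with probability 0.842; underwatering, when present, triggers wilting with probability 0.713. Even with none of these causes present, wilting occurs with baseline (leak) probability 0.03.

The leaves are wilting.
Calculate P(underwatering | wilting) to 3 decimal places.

Under noisy-OR, P(wilting | causes) = 1 − (1−0.03)·∏(1−qᵢ) over the active causes.
Numerator (weight on configurations with underwatering): 0.105499 + 0.022753 = 0.128252
Denominator P(wilting): 0.03·0.86·0.83 + 0.72161·0.86·0.17 + 0.84674·0.14·0.83 + 0.956014·0.14·0.17 = 0.248057
Posterior = 0.128252 / 0.248057 ≈ 0.517

P(underwatering | wilting) ≈ 0.517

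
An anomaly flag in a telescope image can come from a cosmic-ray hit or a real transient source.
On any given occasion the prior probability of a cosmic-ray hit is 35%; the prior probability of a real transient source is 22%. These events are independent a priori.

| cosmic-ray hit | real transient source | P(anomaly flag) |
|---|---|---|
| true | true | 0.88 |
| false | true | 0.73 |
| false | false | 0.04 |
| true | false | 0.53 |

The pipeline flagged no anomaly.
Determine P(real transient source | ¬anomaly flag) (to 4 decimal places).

Enumerate the 4 (cosmic-ray hit, real transient source) configurations and weight by the priors:
  P(¬anomaly flag) = 0.96×0.65×0.78 + 0.27×0.65×0.22 + 0.47×0.35×0.78 + 0.12×0.35×0.22
        = 0.486720 + 0.038610 + 0.128310 + 0.009240 = 0.662880
The terms with real transient source present sum to 0.047850, so
  P(real transient source | ¬anomaly flag) = 0.047850 / 0.662880 ≈ 0.0722

P(real transient source | ¬anomaly flag) ≈ 0.0722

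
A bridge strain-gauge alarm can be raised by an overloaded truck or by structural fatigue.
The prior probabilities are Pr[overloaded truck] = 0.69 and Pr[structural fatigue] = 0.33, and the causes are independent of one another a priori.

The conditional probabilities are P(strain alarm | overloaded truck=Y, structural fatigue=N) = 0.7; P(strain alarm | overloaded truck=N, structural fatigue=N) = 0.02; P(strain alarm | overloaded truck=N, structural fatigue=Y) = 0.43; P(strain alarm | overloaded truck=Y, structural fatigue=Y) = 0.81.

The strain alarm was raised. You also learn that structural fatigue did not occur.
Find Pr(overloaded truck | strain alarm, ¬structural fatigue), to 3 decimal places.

Pr(overloaded truck | strain alarm, ¬structural fatigue) ≈ 0.987

Sum P(strain alarm|·) weighted by the priors over both values of overloaded truck:
  P(strain alarm | ¬structural fatigue) = 0.02·0.31 + 0.7·0.69
        = 0.006200 + 0.483000 = 0.489200
Keeping only the overloaded truck-present terms gives 0.483000, so
  P(overloaded truck | strain alarm, ¬structural fatigue) = 0.483000 / 0.489200 ≈ 0.987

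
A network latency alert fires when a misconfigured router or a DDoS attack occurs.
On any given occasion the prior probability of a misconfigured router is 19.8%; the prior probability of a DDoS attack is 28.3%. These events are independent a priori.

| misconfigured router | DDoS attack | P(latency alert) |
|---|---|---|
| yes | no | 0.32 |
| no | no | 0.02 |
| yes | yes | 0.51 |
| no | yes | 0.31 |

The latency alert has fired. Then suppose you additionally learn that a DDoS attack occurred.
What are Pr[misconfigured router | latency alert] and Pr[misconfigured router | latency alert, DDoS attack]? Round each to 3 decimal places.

P(latency alert) = 0.02×0.802×0.717 + 0.31×0.802×0.283 + 0.32×0.198×0.717 + 0.51×0.198×0.283 = 0.011501 + 0.070359 + 0.045429 + 0.028577 = 0.155866
Of this, 0.074006 comes from 0.045429 + 0.028577 (the misconfigured router=true cases).
Hence the posterior is 0.074006/0.155866 ≈ 0.475.

Now condition on the additional information:
P(latency alert | DDoS attack) = 0.31*0.802 + 0.51*0.198 = 0.248620 + 0.100980 = 0.349600
The misconfigured router-present share is 0.51*0.198 = 0.100980.
So P(misconfigured router | latency alert, DDoS attack) = 0.100980/0.349600 ≈ 0.289.

Pr[misconfigured router | latency alert] ≈ 0.475; Pr[misconfigured router | latency alert, DDoS attack] ≈ 0.289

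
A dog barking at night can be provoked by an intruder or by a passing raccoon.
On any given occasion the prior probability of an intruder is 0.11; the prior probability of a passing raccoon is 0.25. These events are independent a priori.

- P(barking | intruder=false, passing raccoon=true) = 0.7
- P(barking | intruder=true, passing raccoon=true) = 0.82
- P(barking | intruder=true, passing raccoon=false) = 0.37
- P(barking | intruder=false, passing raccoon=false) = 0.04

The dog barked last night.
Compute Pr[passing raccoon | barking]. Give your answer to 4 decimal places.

Pr[passing raccoon | barking] ≈ 0.7570

Sum P(barking|·) weighted by the priors over the 4 (intruder, passing raccoon) configurations:
  P(barking) = 0.04×0.89×0.75 + 0.7×0.89×0.25 + 0.37×0.11×0.75 + 0.82×0.11×0.25
        = 0.026700 + 0.155750 + 0.030525 + 0.022550 = 0.235525
Keeping only the passing raccoon-present terms gives 0.178300, so
  P(passing raccoon | barking) = 0.178300 / 0.235525 ≈ 0.7570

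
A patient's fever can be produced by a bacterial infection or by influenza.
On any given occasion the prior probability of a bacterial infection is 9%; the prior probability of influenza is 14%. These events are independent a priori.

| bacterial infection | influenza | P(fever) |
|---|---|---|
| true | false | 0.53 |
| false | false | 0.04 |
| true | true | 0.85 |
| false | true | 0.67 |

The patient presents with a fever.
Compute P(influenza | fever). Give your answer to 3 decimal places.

Sum P(fever|·) weighted by the priors over the 4 (bacterial infection, influenza) configurations:
  P(fever) = 0.04×0.91×0.86 + 0.67×0.91×0.14 + 0.53×0.09×0.86 + 0.85×0.09×0.14
        = 0.031304 + 0.085358 + 0.041022 + 0.010710 = 0.168394
Configurations with influenza contribute 0.096068, so
  P(influenza | fever) = 0.096068 / 0.168394 ≈ 0.570

P(influenza | fever) ≈ 0.570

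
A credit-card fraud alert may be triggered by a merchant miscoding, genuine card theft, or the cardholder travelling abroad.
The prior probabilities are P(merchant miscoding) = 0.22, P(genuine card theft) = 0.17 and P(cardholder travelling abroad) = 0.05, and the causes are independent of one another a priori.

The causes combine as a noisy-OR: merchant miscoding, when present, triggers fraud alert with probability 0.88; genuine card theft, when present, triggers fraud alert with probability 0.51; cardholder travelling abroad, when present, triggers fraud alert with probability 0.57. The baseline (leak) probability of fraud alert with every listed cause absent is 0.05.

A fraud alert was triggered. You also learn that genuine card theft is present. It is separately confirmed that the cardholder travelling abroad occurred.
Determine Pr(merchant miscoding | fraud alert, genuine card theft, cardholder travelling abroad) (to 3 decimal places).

Pr(merchant miscoding | fraud alert, genuine card theft, cardholder travelling abroad) ≈ 0.256

Under noisy-OR, P(fraud alert | causes) = 1 − (1−0.05)·∏(1−qᵢ) over the active causes.
Enumerate both values of merchant miscoding and weight by the priors:
  P(fraud alert | genuine card theft, cardholder travelling abroad) = 0.799835·0.78 + 0.97598·0.22
        = 0.623871 + 0.214716 = 0.838587
Configurations with merchant miscoding contribute 0.214716, so
  P(merchant miscoding | fraud alert, genuine card theft, cardholder travelling abroad) = 0.214716 / 0.838587 ≈ 0.256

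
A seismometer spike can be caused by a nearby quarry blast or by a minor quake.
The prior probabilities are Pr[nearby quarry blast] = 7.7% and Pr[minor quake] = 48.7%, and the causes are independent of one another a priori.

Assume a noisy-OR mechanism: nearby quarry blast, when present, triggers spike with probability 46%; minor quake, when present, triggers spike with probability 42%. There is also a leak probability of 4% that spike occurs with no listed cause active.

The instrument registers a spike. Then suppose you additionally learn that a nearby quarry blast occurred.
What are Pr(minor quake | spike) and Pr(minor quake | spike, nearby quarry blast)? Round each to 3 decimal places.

Pr(minor quake | spike) ≈ 0.856; Pr(minor quake | spike, nearby quarry blast) ≈ 0.580

Under noisy-OR, P(spike | causes) = 1 − (1−0.04)·∏(1−qᵢ) over the active causes.
By total probability over the 4 (nearby quarry blast, minor quake) configurations:
  P(spike) = 0.04·0.923·0.513 + 0.4432·0.923·0.487 + 0.4816·0.077·0.513 + 0.699328·0.077·0.487
        = 0.018940 + 0.199219 + 0.019024 + 0.026224 = 0.263407
Configurations with minor quake contribute 0.225443, so
  P(minor quake | spike) = 0.225443 / 0.263407 ≈ 0.856

Now also conditioning on nearby quarry blast=true:
Weight on minor quake=true, given the evidence: 0.699328·0.487 = 0.340573
Denominator P(spike | nearby quarry blast): 0.4816·0.513 + 0.699328·0.487 = 0.587634
Posterior = 0.340573 / 0.587634 ≈ 0.580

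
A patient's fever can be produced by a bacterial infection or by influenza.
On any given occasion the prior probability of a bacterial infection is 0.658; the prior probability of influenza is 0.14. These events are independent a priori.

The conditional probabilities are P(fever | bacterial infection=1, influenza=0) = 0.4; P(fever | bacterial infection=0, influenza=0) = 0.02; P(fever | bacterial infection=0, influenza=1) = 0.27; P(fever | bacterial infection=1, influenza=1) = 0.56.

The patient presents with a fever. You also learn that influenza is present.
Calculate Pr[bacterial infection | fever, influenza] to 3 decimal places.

Weight on bacterial infection=true, given the evidence: 0.56·0.658 = 0.368480
Normalizer over all consistent configurations: 0.27·0.342 + 0.56·0.658 = 0.460820
P(bacterial infection | fever, influenza) = 0.368480/0.460820 ≈ 0.800

Pr[bacterial infection | fever, influenza] ≈ 0.800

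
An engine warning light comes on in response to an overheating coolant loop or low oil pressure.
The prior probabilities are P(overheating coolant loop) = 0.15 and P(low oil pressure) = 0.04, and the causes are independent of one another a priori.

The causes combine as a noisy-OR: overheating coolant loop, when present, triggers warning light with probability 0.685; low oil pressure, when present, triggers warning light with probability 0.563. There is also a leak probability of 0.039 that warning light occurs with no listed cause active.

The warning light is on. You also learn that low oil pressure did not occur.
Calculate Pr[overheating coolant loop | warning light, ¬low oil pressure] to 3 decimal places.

Pr[overheating coolant loop | warning light, ¬low oil pressure] ≈ 0.759

Under noisy-OR, P(warning light | causes) = 1 − (1−0.039)·∏(1−qᵢ) over the active causes.
P(warning light | ¬low oil pressure) = 0.039×0.85 + 0.697285×0.15 = 0.033150 + 0.104593 = 0.137743
The overheating coolant loop-present share is 0.697285×0.15 = 0.104593.
Hence the posterior is 0.104593/0.137743 ≈ 0.759.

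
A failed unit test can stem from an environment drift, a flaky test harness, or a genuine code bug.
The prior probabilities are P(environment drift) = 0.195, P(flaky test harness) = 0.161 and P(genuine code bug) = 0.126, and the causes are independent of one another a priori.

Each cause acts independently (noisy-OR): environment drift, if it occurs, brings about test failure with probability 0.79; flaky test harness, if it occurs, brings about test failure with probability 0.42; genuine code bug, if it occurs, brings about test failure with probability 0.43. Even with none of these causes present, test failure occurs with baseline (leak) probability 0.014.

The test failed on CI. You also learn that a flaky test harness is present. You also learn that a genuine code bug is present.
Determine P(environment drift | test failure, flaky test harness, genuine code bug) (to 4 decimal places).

P(environment drift | test failure, flaky test harness, genuine code bug) ≈ 0.2508

Under noisy-OR, P(test failure | causes) = 1 − (1−0.014)·∏(1−qᵢ) over the active causes.
Enumerate both values of environment drift and weight by the priors:
  P(test failure | flaky test harness, genuine code bug) = 0.674028×0.805 + 0.931546×0.195
        = 0.542593 + 0.181651 = 0.724244
Configurations with environment drift contribute 0.181651, so
  P(environment drift | test failure, flaky test harness, genuine code bug) = 0.181651 / 0.724244 ≈ 0.2508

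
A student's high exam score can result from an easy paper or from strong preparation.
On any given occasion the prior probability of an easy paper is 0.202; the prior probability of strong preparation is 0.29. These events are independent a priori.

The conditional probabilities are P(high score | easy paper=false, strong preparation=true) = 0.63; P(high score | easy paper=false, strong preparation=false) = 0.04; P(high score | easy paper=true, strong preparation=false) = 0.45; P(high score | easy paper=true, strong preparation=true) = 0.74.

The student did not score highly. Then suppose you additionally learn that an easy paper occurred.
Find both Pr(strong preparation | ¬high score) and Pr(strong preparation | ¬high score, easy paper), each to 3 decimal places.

P(¬high score) = 0.96·0.798·0.71 + 0.37·0.798·0.29 + 0.55·0.202·0.71 + 0.26·0.202·0.29 = 0.543917 + 0.085625 + 0.078881 + 0.015231 = 0.723654
The strong preparation-present share is 0.085625 + 0.015231 = 0.100856.
So P(strong preparation | ¬high score) = 0.100856/0.723654 ≈ 0.139.

Now also conditioning on easy paper=true:
Numerator (weight on configurations with strong preparation): 0.26×0.29 = 0.075400
Normalizer over all consistent configurations: 0.55×0.71 + 0.26×0.29 = 0.465900
Posterior = 0.075400 / 0.465900 ≈ 0.162

Pr(strong preparation | ¬high score) ≈ 0.139; Pr(strong preparation | ¬high score, easy paper) ≈ 0.162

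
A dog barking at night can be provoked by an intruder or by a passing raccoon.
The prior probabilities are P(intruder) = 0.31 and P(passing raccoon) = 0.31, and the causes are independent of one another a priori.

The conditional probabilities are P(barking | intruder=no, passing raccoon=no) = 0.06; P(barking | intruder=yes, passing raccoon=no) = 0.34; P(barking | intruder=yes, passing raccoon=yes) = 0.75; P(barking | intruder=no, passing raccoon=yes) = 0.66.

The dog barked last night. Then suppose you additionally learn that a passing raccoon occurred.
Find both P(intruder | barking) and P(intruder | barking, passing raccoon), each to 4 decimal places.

P(intruder | barking) ≈ 0.4604; P(intruder | barking, passing raccoon) ≈ 0.3380

For the numerator, keep only intruder=true terms: 0.072726 + 0.072075 = 0.144801
Normalizer over all consistent configurations: 0.06·0.69·0.69 + 0.66·0.69·0.31 + 0.34·0.31·0.69 + 0.75·0.31·0.31 = 0.314541
P(intruder | barking) = 0.144801/0.314541 ≈ 0.4604

Now condition on the additional information:
P(barking | passing raccoon) = 0.66*0.69 + 0.75*0.31 = 0.455400 + 0.232500 = 0.687900
Restricting to configurations with intruder present: 0.75*0.31 = 0.232500.
Hence the posterior is 0.232500/0.687900 ≈ 0.3380.
Conditioning on passing raccoon lowers the posterior on intruder: the classic explaining-away effect in a common-effect structure.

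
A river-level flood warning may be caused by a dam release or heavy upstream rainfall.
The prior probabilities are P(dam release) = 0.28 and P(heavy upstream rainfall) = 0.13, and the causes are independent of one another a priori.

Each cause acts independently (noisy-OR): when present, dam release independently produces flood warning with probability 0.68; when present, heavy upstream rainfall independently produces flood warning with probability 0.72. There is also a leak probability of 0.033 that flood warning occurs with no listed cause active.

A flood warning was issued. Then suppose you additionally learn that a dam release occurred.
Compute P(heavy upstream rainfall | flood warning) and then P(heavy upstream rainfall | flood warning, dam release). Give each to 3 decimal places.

Under noisy-OR, P(flood warning | causes) = 1 − (1−0.033)·∏(1−qᵢ) over the active causes.
Weight on heavy upstream rainfall=true, given the evidence: 0.068257 + 0.033246 = 0.101503
Normalizer over all consistent configurations: 0.033×0.72×0.87 + 0.72924×0.72×0.13 + 0.69056×0.28×0.87 + 0.913357×0.28×0.13 = 0.290394
P(heavy upstream rainfall | flood warning) = 0.101503/0.290394 ≈ 0.350

With the extra evidence:
Sum P(flood warning|·) weighted by the priors over both values of heavy upstream rainfall:
  P(flood warning | dam release) = 0.69056×0.87 + 0.913357×0.13
        = 0.600787 + 0.118736 = 0.719523
The terms with heavy upstream rainfall present sum to 0.118736, so
  P(heavy upstream rainfall | flood warning, dam release) = 0.118736 / 0.719523 ≈ 0.165
This is intercausal reasoning (explaining away): once dam release accounts for the flood warning, heavy upstream rainfall becomes less likely.

P(heavy upstream rainfall | flood warning) ≈ 0.350; P(heavy upstream rainfall | flood warning, dam release) ≈ 0.165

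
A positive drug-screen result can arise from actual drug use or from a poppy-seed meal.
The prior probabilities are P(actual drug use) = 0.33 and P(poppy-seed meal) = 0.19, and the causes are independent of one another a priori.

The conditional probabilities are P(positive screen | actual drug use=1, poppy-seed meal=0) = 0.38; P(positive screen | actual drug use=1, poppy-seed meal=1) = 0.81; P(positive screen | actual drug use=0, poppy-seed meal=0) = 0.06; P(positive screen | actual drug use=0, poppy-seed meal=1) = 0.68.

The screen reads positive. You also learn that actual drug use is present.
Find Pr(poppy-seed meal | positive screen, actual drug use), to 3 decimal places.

Pr(poppy-seed meal | positive screen, actual drug use) ≈ 0.333

Enumerate both values of poppy-seed meal and weight by the priors:
  P(positive screen | actual drug use) = 0.38×0.81 + 0.81×0.19
        = 0.307800 + 0.153900 = 0.461700
Configurations with poppy-seed meal contribute 0.153900, so
  P(poppy-seed meal | positive screen, actual drug use) = 0.153900 / 0.461700 ≈ 0.333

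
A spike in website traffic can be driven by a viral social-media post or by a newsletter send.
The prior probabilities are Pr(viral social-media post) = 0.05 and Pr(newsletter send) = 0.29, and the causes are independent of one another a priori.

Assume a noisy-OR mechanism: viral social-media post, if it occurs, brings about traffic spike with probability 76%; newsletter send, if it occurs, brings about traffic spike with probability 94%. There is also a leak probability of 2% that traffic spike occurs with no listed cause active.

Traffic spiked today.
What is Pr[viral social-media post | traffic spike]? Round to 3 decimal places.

Under noisy-OR, P(traffic spike | causes) = 1 − (1−0.02)·∏(1−qᵢ) over the active causes.
Numerator (weight on configurations with viral social-media post): 0.027150 + 0.014295 = 0.041445
The normalizing constant is 0.02×0.95×0.71 + 0.9412×0.95×0.29 + 0.7648×0.05×0.71 + 0.985888×0.05×0.29 = 0.314236
Posterior = 0.041445 / 0.314236 ≈ 0.132

Pr[viral social-media post | traffic spike] ≈ 0.132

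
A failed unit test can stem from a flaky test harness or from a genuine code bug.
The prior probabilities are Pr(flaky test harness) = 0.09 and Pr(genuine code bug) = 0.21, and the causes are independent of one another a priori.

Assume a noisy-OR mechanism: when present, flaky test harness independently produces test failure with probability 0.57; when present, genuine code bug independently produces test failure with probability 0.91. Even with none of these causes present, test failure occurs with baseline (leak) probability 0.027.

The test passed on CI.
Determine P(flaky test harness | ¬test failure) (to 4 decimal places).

P(flaky test harness | ¬test failure) ≈ 0.0408

Under noisy-OR, P(test failure | causes) = 1 − (1−0.027)·∏(1−qᵢ) over the active causes.
Enumerate the 4 (flaky test harness, genuine code bug) configurations and weight by the priors:
  P(¬test failure) = 0.973*0.91*0.79 + 0.08757*0.91*0.21 + 0.41839*0.09*0.79 + 0.037655*0.09*0.21
        = 0.699490 + 0.016735 + 0.029748 + 0.000712 = 0.746685
Keeping only the flaky test harness-present terms gives 0.030460, so
  P(flaky test harness | ¬test failure) = 0.030460 / 0.746685 ≈ 0.0408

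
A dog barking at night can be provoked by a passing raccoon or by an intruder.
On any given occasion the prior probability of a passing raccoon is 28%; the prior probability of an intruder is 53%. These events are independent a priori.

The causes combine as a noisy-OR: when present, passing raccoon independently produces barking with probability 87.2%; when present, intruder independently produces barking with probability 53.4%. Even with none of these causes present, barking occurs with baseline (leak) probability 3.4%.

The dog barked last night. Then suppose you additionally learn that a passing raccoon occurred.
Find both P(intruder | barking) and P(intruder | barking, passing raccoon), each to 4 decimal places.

P(intruder | barking) ≈ 0.7338; P(intruder | barking, passing raccoon) ≈ 0.5480

Under noisy-OR, P(barking | causes) = 1 − (1−0.034)·∏(1−qᵢ) over the active causes.
Sum P(barking|·) weighted by the priors over the 4 (passing raccoon, intruder) configurations:
  P(barking) = 0.034*0.72*0.47 + 0.549844*0.72*0.53 + 0.876352*0.28*0.47 + 0.94238*0.28*0.53
        = 0.011506 + 0.209820 + 0.115328 + 0.139849 = 0.476503
Configurations with intruder contribute 0.349669, so
  P(intruder | barking) = 0.349669 / 0.476503 ≈ 0.7338

With the extra evidence:
Enumerate both values of intruder and weight by the priors:
  P(barking | passing raccoon) = 0.876352*0.47 + 0.94238*0.53
        = 0.411885 + 0.499461 = 0.911346
Keeping only the intruder-present terms gives 0.499461, so
  P(intruder | barking, passing raccoon) = 0.499461 / 0.911346 ≈ 0.5480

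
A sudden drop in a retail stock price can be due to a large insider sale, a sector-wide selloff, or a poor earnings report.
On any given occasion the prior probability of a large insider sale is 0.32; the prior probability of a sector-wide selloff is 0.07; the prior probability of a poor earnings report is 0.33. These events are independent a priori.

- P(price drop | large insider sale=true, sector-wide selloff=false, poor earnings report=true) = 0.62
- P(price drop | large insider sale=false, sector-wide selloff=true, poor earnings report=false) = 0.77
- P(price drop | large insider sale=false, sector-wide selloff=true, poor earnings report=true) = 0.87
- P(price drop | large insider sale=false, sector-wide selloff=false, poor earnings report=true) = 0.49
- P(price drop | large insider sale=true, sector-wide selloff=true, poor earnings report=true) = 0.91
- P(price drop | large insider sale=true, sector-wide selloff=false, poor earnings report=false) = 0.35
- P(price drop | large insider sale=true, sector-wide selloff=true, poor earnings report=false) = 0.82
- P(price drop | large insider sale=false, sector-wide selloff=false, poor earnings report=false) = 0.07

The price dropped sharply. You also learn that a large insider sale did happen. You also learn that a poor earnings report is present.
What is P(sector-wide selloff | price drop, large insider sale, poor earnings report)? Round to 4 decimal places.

P(sector-wide selloff | price drop, large insider sale, poor earnings report) ≈ 0.0995

Enumerate both values of sector-wide selloff and weight by the priors:
  P(price drop | large insider sale, poor earnings report) = 0.62*0.93 + 0.91*0.07
        = 0.576600 + 0.063700 = 0.640300
The terms with sector-wide selloff present sum to 0.063700, so
  P(sector-wide selloff | price drop, large insider sale, poor earnings report) = 0.063700 / 0.640300 ≈ 0.0995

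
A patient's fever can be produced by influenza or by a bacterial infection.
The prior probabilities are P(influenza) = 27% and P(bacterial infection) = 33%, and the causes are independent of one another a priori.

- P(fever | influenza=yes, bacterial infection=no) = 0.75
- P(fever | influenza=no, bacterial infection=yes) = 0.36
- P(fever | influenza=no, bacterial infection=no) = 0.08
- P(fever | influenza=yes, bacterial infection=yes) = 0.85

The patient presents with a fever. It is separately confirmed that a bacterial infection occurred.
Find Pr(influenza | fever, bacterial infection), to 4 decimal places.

Pr(influenza | fever, bacterial infection) ≈ 0.4662

P(fever | bacterial infection) = 0.36·0.73 + 0.85·0.27 = 0.262800 + 0.229500 = 0.492300
The influenza-present share is 0.85·0.27 = 0.229500.
Hence the posterior is 0.229500/0.492300 ≈ 0.4662.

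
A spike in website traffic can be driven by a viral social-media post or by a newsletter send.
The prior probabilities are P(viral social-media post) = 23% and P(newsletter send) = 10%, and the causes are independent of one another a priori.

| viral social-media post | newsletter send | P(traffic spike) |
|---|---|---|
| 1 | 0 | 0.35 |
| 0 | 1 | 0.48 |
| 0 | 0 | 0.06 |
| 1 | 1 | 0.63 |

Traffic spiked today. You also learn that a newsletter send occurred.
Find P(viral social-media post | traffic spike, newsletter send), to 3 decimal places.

Weight on viral social-media post=true, given the evidence: 0.63·0.23 = 0.144900
Normalizer over all consistent configurations: 0.48·0.77 + 0.63·0.23 = 0.514500
Posterior = 0.144900 / 0.514500 ≈ 0.282

P(viral social-media post | traffic spike, newsletter send) ≈ 0.282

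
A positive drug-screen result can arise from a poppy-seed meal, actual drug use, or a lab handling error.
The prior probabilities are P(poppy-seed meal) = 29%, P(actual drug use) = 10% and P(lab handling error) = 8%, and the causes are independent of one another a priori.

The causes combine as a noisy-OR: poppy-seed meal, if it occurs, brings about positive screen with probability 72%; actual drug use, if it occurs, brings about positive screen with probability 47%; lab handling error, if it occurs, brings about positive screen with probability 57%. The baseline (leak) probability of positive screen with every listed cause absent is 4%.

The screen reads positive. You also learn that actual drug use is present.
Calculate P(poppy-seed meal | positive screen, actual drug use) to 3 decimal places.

P(poppy-seed meal | positive screen, actual drug use) ≈ 0.407

Under noisy-OR, P(positive screen | causes) = 1 − (1−0.04)·∏(1−qᵢ) over the active causes.
For the numerator, keep only poppy-seed meal=true terms: 0.228791 + 0.021779 = 0.250570
The normalizing constant is 0.4912*0.71*0.92 + 0.781216*0.71*0.08 + 0.857536*0.29*0.92 + 0.93874*0.29*0.08 = 0.615795
P(poppy-seed meal | positive screen, actual drug use) = 0.250570/0.615795 ≈ 0.407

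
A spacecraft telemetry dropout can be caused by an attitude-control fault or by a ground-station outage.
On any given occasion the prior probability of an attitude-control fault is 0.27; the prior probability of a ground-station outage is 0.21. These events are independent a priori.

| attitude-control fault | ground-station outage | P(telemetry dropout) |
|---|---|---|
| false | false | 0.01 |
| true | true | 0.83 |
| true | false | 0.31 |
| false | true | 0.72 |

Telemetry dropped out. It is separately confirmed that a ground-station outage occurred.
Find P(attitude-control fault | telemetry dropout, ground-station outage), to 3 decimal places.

P(attitude-control fault | telemetry dropout, ground-station outage) ≈ 0.299

Numerator (weight on configurations with attitude-control fault): 0.83·0.27 = 0.224100
The normalizing constant is 0.72·0.73 + 0.83·0.27 = 0.749700
Posterior = 0.224100 / 0.749700 ≈ 0.299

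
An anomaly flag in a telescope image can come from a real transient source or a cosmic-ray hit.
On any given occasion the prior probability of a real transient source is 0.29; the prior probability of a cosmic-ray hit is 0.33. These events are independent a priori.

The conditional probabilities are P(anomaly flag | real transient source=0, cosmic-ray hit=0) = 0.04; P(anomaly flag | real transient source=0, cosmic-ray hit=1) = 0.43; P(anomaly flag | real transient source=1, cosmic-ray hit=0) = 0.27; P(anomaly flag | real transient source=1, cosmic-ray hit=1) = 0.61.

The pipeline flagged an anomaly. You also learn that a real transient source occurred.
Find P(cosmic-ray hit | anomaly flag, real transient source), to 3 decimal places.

P(cosmic-ray hit | anomaly flag, real transient source) ≈ 0.527

Enumerate both values of cosmic-ray hit and weight by the priors:
  P(anomaly flag | real transient source) = 0.27·0.67 + 0.61·0.33
        = 0.180900 + 0.201300 = 0.382200
Keeping only the cosmic-ray hit-present terms gives 0.201300, so
  P(cosmic-ray hit | anomaly flag, real transient source) = 0.201300 / 0.382200 ≈ 0.527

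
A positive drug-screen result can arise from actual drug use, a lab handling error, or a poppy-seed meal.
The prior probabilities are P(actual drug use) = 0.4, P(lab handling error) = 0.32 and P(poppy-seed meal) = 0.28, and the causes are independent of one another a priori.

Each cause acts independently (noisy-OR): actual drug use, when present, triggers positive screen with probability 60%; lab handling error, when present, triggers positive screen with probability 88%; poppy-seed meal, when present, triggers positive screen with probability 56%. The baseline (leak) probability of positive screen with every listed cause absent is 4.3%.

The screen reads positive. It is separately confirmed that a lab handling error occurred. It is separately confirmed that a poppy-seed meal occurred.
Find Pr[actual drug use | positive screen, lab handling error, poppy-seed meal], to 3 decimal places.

Pr[actual drug use | positive screen, lab handling error, poppy-seed meal] ≈ 0.408

Under noisy-OR, P(positive screen | causes) = 1 − (1−0.043)·∏(1−qᵢ) over the active causes.
P(positive screen | lab handling error, poppy-seed meal) = 0.94947·0.6 + 0.979788·0.4 = 0.569682 + 0.391915 = 0.961597
Restricting to configurations with actual drug use present: 0.979788·0.4 = 0.391915.
P(actual drug use | positive screen, lab handling error, poppy-seed meal) = 0.391915 / 0.961597 ≈ 0.408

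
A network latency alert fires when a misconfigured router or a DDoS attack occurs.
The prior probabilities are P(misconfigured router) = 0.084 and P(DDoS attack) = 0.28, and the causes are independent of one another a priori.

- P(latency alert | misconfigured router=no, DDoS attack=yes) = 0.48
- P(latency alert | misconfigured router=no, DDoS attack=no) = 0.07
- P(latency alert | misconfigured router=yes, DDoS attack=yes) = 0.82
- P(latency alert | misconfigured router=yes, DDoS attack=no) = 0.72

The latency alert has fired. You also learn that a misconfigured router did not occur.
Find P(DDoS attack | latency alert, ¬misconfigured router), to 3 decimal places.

By total probability over both values of DDoS attack:
  P(latency alert | ¬misconfigured router) = 0.07·0.72 + 0.48·0.28
        = 0.050400 + 0.134400 = 0.184800
Keeping only the DDoS attack-present terms gives 0.134400, so
  P(DDoS attack | latency alert, ¬misconfigured router) = 0.134400 / 0.184800 ≈ 0.727

P(DDoS attack | latency alert, ¬misconfigured router) ≈ 0.727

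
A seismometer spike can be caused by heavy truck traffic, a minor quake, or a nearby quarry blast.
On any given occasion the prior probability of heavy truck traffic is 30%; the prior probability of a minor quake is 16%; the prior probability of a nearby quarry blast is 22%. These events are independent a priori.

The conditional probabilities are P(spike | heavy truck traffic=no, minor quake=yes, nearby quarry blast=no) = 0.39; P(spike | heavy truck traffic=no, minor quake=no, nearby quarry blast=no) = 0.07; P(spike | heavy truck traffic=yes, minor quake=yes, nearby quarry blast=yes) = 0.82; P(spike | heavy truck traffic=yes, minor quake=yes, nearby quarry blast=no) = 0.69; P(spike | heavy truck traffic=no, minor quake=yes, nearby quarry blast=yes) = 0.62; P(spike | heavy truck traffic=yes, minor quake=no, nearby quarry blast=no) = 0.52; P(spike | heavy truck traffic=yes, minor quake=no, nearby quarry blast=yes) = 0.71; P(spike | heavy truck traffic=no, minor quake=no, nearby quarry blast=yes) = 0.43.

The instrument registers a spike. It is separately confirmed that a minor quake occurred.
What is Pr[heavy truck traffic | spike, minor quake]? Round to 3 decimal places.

Pr[heavy truck traffic | spike, minor quake] ≈ 0.411

Sum P(spike|·) weighted by the priors over the 4 (heavy truck traffic, nearby quarry blast) configurations:
  P(spike | minor quake) = 0.39×0.7×0.78 + 0.62×0.7×0.22 + 0.69×0.3×0.78 + 0.82×0.3×0.22
        = 0.212940 + 0.095480 + 0.161460 + 0.054120 = 0.524000
Configurations with heavy truck traffic contribute 0.215580, so
  P(heavy truck traffic | spike, minor quake) = 0.215580 / 0.524000 ≈ 0.411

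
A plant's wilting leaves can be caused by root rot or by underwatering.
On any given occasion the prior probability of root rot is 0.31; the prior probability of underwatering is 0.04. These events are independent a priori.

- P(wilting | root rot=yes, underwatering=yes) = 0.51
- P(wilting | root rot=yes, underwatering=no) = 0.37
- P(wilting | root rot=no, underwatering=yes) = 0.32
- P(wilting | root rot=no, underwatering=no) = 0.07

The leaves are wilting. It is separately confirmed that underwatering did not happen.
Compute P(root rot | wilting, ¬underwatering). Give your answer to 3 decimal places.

P(wilting | ¬underwatering) = 0.07×0.69 + 0.37×0.31 = 0.048300 + 0.114700 = 0.163000
Restricting to configurations with root rot present: 0.37×0.31 = 0.114700.
P(root rot | wilting, ¬underwatering) = 0.114700 / 0.163000 ≈ 0.704

P(root rot | wilting, ¬underwatering) ≈ 0.704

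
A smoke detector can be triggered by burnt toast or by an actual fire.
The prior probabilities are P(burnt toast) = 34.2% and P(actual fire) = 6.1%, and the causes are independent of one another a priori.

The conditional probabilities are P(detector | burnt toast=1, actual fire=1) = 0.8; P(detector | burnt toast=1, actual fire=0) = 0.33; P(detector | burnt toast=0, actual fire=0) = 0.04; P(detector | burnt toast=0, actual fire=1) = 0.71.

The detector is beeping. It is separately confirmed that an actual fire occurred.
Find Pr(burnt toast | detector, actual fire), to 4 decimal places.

For the numerator, keep only burnt toast=true terms: 0.8·0.342 = 0.273600
Denominator P(detector | actual fire): 0.71·0.658 + 0.8·0.342 = 0.740780
Posterior = 0.273600 / 0.740780 ≈ 0.3693

Pr(burnt toast | detector, actual fire) ≈ 0.3693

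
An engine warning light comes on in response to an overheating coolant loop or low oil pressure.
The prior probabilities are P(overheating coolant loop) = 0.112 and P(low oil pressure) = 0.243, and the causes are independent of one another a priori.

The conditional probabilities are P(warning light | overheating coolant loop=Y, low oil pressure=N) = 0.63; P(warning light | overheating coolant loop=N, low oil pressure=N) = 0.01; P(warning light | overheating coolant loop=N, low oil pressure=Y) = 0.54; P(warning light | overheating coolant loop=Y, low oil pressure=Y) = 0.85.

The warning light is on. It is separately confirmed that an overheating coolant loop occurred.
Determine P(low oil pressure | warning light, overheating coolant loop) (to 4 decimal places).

Weight on low oil pressure=true, given the evidence: 0.85×0.243 = 0.206550
The normalizing constant is 0.63×0.757 + 0.85×0.243 = 0.683460
P(low oil pressure | warning light, overheating coolant loop) = 0.206550/0.683460 ≈ 0.3022

P(low oil pressure | warning light, overheating coolant loop) ≈ 0.3022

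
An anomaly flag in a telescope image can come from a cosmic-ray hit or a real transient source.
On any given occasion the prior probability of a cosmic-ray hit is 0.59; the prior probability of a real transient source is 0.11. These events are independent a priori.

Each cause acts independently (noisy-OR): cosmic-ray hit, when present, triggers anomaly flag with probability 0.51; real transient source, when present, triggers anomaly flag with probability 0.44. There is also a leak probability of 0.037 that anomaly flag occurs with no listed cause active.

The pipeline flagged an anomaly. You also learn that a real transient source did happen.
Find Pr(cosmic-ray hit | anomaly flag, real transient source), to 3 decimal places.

Pr(cosmic-ray hit | anomaly flag, real transient source) ≈ 0.697

Under noisy-OR, P(anomaly flag | causes) = 1 − (1−0.037)·∏(1−qᵢ) over the active causes.
Numerator (weight on configurations with cosmic-ray hit): 0.735753×0.59 = 0.434094
Denominator P(anomaly flag | real transient source): 0.46072×0.41 + 0.735753×0.59 = 0.622989
Posterior = 0.434094 / 0.622989 ≈ 0.697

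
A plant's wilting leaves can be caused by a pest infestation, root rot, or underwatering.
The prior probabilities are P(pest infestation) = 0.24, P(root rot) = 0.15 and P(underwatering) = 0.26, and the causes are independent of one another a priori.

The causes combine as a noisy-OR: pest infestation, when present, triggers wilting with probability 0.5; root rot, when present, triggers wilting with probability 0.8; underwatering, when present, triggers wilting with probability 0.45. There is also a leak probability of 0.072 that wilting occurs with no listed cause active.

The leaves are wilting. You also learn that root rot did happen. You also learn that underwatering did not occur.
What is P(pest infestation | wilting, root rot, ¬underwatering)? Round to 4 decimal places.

P(pest infestation | wilting, root rot, ¬underwatering) ≈ 0.2602

Under noisy-OR, P(wilting | causes) = 1 − (1−0.072)·∏(1−qᵢ) over the active causes.
By total probability over both values of pest infestation:
  P(wilting | root rot, ¬underwatering) = 0.8144×0.76 + 0.9072×0.24
        = 0.618944 + 0.217728 = 0.836672
Configurations with pest infestation contribute 0.217728, so
  P(pest infestation | wilting, root rot, ¬underwatering) = 0.217728 / 0.836672 ≈ 0.2602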